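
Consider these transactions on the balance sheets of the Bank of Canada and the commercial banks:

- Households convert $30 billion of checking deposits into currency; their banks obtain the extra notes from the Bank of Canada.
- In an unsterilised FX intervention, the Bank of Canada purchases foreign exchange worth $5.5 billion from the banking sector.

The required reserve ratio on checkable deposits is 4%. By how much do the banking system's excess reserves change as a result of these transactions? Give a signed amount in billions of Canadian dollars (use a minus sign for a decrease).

-$23.3 billion

Currency withdrawal $30 billion: reserves −$30B, deposits −$30B.
FX purchase $5.5 billion: reserves +$5.5B, deposits 0.
Totals: Δreserves = −$24.5B, Δdeposits = −$30B.
Δrequired reserves = 4% × −$30B = −$1.2B.
Δexcess reserves = Δreserves − Δrequired = −$24.5B − (−$1.2B) = -$23.3 billion.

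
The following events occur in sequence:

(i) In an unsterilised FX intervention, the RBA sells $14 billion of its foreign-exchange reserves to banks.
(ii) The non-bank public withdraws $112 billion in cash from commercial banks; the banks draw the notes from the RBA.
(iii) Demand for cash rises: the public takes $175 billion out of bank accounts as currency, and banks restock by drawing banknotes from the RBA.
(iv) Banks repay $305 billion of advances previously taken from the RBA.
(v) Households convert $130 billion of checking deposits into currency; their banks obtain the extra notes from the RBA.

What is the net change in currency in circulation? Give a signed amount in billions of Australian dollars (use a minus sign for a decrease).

RBA balance sheet:
  Assets:      Loans to banks −$305B, Foreign assets −$14B
  Liabilities: Bank reserves −$736B, Currency in circulation +$417B
Commercial banking system:
  Assets:      Reserves at CB −$736B, Foreign assets +$14B
  Liabilities: Checkable deposits −$417B, Borrowings from CB −$305B
So the change in currency in circulation is +$417 billion.

+$417 billion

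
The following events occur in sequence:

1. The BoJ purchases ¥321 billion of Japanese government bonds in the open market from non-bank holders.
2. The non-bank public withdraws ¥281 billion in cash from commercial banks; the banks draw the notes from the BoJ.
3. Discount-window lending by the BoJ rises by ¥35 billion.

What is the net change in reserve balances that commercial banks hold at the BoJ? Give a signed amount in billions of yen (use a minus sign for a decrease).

Asset purchase (from non-banks) ¥321 billion: the BoJ pays by crediting reserve accounts → +¥321B.
Currency withdrawal ¥281 billion: banks swap reserves for currency → −¥281B.
Discount-window loan ¥35 billion: the loan is credited to the bank's reserve account → +¥35B.
Net: 321 − 281 + 35 = +¥75 billion.

+¥75 billion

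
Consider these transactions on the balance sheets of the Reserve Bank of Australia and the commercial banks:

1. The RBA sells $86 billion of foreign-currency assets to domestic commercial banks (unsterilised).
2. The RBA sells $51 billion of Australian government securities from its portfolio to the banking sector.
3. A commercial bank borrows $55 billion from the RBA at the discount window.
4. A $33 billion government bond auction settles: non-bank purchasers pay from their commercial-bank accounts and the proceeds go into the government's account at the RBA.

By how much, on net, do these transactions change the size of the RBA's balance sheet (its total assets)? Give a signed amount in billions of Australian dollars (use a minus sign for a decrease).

RBA balance sheet:
  Assets:      Securities −$51B, Loans to banks +$55B, Foreign assets −$86B
  Liabilities: Bank reserves −$115B, Government deposits +$33B
Commercial banking system:
  Assets:      Reserves at CB −$115B, Securities +$51B, Foreign assets +$86B
  Liabilities: Checkable deposits −$33B, Borrowings from CB +$55B
Change in total RBA assets = -$82 billion.

-$82 billion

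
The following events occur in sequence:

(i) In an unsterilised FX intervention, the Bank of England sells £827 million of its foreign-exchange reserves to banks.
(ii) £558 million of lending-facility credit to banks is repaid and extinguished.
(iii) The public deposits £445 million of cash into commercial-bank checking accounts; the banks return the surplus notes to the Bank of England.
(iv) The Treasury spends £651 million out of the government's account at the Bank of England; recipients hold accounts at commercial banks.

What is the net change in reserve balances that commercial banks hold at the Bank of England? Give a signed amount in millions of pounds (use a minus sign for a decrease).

FX sale £827 million: the buying banks pay out of their reserve balances → −£827M.
Discount-window repayment £558 million: repayment is debited from reserves → −£558M.
Currency deposit £445 million: returned notes are swapped for reserve credit → +£445M.
Government spending £651 million: government payments flow into bank reserve accounts → +£651M.
Net: −827 − 558 + 445 + 651 = -£289 million.

-£289 million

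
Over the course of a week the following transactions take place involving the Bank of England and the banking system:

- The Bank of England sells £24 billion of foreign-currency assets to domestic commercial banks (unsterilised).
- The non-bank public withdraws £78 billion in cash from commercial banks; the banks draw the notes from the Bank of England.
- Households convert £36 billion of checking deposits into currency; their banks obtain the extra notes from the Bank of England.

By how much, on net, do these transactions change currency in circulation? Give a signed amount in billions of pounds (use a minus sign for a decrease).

FX sale £24 billion: no currency enters or leaves circulation → 0.
Currency withdrawal £78 billion: notes leave the central bank → +£78B.
Currency withdrawal £36 billion: notes leave the central bank → +£36B.
Net: 0 + 78 + 36 = +£114 billion.

+£114 billion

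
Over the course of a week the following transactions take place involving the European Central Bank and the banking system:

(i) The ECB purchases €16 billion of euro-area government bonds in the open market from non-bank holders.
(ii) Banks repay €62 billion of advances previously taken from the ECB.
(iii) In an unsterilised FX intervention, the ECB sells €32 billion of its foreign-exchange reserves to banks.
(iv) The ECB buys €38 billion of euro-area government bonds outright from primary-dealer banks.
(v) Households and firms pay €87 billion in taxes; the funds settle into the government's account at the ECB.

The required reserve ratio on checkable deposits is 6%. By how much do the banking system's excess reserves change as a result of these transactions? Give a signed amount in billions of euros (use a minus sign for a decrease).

Asset purchase (from non-banks) €16 billion: reserves +€16B, deposits +€16B.
Discount-window repayment €62 billion: reserves −€62B, deposits 0.
FX sale €32 billion: reserves −€32B, deposits 0.
OMO purchase (from banks) €38 billion: reserves +€38B, deposits 0.
Government account inflow €87 billion: reserves −€87B, deposits −€87B.
Totals: Δreserves = −€127B, Δdeposits = −€71B.
Δrequired reserves = 6% × −€71B = −€4.26B.
Δexcess reserves = Δreserves − Δrequired = −€127B − (−€4.26B) = -€122.74 billion.

-€122.74 billion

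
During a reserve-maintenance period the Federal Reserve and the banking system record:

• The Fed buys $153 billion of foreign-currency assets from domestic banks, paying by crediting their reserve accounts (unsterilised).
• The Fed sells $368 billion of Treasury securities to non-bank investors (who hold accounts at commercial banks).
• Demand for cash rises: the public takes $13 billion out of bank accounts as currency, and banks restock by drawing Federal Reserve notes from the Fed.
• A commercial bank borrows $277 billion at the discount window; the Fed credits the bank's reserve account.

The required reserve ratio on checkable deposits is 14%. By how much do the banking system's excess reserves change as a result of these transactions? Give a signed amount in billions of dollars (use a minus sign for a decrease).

+$102.34 billion

FX purchase $153 billion: reserves +$153B, deposits 0.
Asset sale (to non-banks) $368 billion: reserves −$368B, deposits −$368B.
Currency withdrawal $13 billion: reserves −$13B, deposits −$13B.
Discount-window loan $277 billion: reserves +$277B, deposits 0.
Totals: Δreserves = +$49B, Δdeposits = −$381B.
Δrequired reserves = 14% × −$381B = −$53.34B.
Δexcess reserves = Δreserves − Δrequired = +$49B − (−$53.34B) = +$102.34 billion.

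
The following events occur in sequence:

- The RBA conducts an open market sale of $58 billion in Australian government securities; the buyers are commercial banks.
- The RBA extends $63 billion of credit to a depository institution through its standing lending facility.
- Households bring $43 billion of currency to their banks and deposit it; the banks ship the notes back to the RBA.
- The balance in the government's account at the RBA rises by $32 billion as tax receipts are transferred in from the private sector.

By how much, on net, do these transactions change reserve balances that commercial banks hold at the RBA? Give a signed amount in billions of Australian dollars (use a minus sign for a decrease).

OMO sale (to banks) $58 billion: the buying banks pay out of their reserve balances → −$58B.
Discount-window loan $63 billion: the loan is credited to the bank's reserve account → +$63B.
Currency deposit $43 billion: returned notes are swapped for reserve credit → +$43B.
Government account inflow $32 billion: funds move from bank reserves into the government account → −$32B.
Net: −58 + 63 + 43 − 32 = +$16 billion.

+$16 billion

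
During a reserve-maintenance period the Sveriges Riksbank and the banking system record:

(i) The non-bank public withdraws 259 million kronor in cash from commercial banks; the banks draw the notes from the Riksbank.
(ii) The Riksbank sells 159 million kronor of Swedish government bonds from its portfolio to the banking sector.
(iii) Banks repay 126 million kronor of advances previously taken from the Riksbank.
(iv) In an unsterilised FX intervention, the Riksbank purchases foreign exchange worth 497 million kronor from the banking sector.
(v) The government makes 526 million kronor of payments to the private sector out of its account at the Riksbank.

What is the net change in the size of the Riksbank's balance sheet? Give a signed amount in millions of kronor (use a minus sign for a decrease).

Riksbank balance sheet:
  Assets:      Securities −159M, Loans to banks −126M, Foreign assets +497M
  Liabilities: Bank reserves +479M, Currency in circulation +259M, Government deposits −526M
Change in total Riksbank assets = +212 million.

+212 million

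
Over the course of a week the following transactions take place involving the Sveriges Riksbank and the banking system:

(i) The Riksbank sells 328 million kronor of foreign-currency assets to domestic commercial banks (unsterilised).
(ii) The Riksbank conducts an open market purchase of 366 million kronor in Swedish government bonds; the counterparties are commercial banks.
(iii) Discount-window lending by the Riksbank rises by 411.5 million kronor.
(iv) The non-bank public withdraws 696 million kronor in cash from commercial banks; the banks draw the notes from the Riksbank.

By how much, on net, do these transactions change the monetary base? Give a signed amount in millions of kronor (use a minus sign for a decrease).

FX sale 328 million kronor: Riksbank balance sheet contracts → −328M.
OMO purchase (from banks) 366 million kronor: Riksbank balance sheet expands → +366M.
Discount-window loan 411.5 million kronor: Riksbank balance sheet expands → +411.5M.
Currency withdrawal 696 million kronor: just a shift between currency and reserves — both are base money → 0.
Net: −328 + 366 + 411.5 + 0 = +449.5 million.

+449.5 million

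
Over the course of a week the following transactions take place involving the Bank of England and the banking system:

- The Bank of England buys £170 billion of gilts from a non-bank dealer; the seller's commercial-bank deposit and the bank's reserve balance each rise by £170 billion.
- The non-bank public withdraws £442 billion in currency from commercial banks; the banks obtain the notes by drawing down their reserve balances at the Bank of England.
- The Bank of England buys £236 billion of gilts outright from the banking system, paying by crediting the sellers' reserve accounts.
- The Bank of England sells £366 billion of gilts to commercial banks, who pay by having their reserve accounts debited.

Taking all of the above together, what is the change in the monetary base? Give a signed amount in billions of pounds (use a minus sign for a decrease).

+£40 billion

Asset purchase (from non-banks) £170 billion: Bank of England balance sheet expands → +£170B.
Currency withdrawal £442 billion: just a shift between currency and reserves — both are base money → 0.
OMO purchase (from banks) £236 billion: Bank of England balance sheet expands → +£236B.
OMO sale (to banks) £366 billion: Bank of England balance sheet contracts → −£366B.
Net: 170 + 0 + 236 − 366 = +£40 billion.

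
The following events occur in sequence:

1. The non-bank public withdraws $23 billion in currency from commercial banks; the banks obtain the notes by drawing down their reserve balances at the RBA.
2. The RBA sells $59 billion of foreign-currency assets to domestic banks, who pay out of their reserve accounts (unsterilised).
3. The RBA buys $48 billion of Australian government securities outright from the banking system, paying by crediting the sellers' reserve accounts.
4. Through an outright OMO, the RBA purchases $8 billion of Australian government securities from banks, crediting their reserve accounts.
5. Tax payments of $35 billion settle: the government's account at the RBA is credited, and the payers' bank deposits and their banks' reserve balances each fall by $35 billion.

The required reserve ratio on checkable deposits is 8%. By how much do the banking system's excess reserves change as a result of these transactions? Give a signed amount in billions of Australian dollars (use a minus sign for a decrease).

-$56.36 billion

Currency withdrawal $23 billion: reserves −$23B, deposits −$23B.
FX sale $59 billion: reserves −$59B, deposits 0.
OMO purchase (from banks) $48 billion: reserves +$48B, deposits 0.
OMO purchase (from banks) $8 billion: reserves +$8B, deposits 0.
Government account inflow $35 billion: reserves −$35B, deposits −$35B.
Totals: Δreserves = −$61B, Δdeposits = −$58B.
Δrequired reserves = 8% × −$58B = −$4.64B.
Δexcess reserves = Δreserves − Δrequired = −$61B − (−$4.64B) = -$56.36 billion.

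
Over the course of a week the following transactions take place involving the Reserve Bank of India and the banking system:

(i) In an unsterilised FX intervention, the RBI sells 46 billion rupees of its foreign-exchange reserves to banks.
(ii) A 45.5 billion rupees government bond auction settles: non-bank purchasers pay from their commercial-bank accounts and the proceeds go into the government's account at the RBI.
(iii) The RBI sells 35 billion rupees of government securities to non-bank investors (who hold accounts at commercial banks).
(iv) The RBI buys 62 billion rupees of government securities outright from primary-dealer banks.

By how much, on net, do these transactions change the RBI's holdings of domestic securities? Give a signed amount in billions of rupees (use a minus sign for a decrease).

RBI balance sheet:
  Assets:      Securities +27B, Foreign assets −46B
  Liabilities: Bank reserves −64.5B, Government deposits +45.5B
Commercial banking system:
  Assets:      Reserves at CB −64.5B, Securities −62B, Foreign assets +46B
  Liabilities: Checkable deposits −80.5B
So the change in the RBI's holdings of domestic securities is +27 billion.

+27 billion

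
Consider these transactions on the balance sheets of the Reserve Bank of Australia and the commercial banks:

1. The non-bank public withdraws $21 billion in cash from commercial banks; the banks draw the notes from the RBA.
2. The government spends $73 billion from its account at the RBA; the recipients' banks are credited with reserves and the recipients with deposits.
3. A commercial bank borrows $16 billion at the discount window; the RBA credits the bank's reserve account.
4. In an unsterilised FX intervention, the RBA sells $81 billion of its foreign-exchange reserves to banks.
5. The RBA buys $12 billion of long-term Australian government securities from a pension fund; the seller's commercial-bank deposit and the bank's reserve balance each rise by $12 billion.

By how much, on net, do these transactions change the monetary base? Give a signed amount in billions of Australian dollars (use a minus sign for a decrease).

RBA balance sheet:
  Assets:      Securities +$12B, Loans to banks +$16B, Foreign assets −$81B
  Liabilities: Bank reserves −$1B, Currency in circulation +$21B, Government deposits −$73B
Commercial banking system:
  Assets:      Reserves at CB −$1B, Foreign assets +$81B
  Liabilities: Checkable deposits +$64B, Borrowings from CB +$16B
Monetary base = currency + reserves: +$21B + (−$1B) = +$20 billion.

+$20 billion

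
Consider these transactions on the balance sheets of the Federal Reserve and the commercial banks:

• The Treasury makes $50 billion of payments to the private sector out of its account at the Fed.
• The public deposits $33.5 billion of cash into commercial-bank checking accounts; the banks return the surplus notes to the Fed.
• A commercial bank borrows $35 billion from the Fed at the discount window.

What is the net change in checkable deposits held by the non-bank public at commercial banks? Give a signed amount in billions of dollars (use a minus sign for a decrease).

Government spending $50 billion: non-bank counterparties' bank balances rise → +$50B.
Currency deposit $33.5 billion: non-bank counterparties' bank balances rise → +$33.5B.
Discount-window loan $35 billion: the counterparty is a bank, so public deposits are unchanged → 0.
Net: 50 + 33.5 + 0 = +$83.5 billion.

+$83.5 billion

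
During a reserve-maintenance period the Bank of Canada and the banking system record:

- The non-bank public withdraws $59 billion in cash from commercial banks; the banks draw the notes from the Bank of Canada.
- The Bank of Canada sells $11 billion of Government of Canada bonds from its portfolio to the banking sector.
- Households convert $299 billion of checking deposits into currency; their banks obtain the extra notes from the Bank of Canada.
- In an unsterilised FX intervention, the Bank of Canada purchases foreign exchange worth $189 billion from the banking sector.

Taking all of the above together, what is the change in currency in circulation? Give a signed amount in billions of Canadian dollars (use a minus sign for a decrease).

+$358 billion

Currency withdrawal $59 billion: notes leave the central bank → +$59B.
OMO sale (to banks) $11 billion: no currency enters or leaves circulation → 0.
Currency withdrawal $299 billion: notes leave the central bank → +$299B.
FX purchase $189 billion: no currency enters or leaves circulation → 0.
Net: 59 + 0 + 299 + 0 = +$358 billion.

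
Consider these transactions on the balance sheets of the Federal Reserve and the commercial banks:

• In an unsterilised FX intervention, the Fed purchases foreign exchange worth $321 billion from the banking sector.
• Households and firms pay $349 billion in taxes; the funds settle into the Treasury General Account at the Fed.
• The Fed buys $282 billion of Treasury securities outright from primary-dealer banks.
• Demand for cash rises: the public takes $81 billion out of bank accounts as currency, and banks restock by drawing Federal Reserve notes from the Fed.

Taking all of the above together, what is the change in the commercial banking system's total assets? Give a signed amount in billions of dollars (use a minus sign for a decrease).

-$430 billion

FX purchase $321 billion: just an asset swap on bank balance sheets → 0.
Government account inflow $349 billion: bank balance sheets shrink → −$349B.
OMO purchase (from banks) $282 billion: just an asset swap on bank balance sheets → 0.
Currency withdrawal $81 billion: bank balance sheets shrink → −$81B.
Net: 0 − 349 + 0 − 81 = -$430 billion.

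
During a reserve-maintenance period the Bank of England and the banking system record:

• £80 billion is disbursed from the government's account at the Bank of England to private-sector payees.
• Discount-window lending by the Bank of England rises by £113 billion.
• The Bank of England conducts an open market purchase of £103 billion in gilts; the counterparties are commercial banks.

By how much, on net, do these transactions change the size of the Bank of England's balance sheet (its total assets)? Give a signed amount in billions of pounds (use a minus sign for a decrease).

Bank of England balance sheet:
  Assets:      Securities +£103B, Loans to banks +£113B
  Liabilities: Bank reserves +£296B, Government deposits −£80B
Commercial banking system:
  Assets:      Reserves at CB +£296B, Securities −£103B
  Liabilities: Checkable deposits +£80B, Borrowings from CB +£113B
Change in total Bank of England assets = +£216 billion.

+£216 billion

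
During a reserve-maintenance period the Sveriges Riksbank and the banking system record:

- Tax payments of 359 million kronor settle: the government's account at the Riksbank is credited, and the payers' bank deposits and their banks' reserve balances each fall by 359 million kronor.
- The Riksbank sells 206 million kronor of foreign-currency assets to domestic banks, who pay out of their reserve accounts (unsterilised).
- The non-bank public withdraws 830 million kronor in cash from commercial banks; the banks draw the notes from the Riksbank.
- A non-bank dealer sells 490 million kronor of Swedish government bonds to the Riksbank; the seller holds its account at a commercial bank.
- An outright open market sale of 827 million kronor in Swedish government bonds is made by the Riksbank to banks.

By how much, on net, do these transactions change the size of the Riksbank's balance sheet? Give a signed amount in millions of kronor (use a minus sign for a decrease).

-543 million

Riksbank balance sheet:
  Assets:      Securities −337M, Foreign assets −206M
  Liabilities: Bank reserves −1732M, Currency in circulation +830M, Government deposits +359M
Change in total Riksbank assets = -543 million.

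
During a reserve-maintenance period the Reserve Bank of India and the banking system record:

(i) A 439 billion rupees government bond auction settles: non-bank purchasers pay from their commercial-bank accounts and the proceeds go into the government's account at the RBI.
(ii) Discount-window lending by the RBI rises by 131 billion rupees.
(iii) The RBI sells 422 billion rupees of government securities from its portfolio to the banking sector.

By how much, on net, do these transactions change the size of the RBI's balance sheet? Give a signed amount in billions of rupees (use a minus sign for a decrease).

-291 billion

Government account inflow 439 billion rupees: only the composition of liabilities changes → 0.
Discount-window loan 131 billion rupees: an RBI asset is acquired → +131B.
OMO sale (to banks) 422 billion rupees: an RBI asset is shed → −422B.
Net: 0 + 131 − 422 = -291 billion.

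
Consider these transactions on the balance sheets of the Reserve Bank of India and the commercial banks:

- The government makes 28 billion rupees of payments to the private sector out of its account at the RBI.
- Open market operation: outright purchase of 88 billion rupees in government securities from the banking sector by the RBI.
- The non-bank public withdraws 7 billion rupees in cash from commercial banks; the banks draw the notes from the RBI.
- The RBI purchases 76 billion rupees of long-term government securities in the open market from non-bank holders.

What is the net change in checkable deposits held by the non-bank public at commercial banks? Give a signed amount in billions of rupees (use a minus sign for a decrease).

+97 billion

Government spending 28 billion rupees: non-bank counterparties' bank balances rise → +28B.
OMO purchase (from banks) 88 billion rupees: the counterparty is a bank, so public deposits are unchanged → 0.
Currency withdrawal 7 billion rupees: non-bank counterparties' bank balances fall → −7B.
Asset purchase (from non-banks) 76 billion rupees: non-bank counterparties' bank balances rise → +76B.
Net: 28 + 0 − 7 + 76 = +97 billion.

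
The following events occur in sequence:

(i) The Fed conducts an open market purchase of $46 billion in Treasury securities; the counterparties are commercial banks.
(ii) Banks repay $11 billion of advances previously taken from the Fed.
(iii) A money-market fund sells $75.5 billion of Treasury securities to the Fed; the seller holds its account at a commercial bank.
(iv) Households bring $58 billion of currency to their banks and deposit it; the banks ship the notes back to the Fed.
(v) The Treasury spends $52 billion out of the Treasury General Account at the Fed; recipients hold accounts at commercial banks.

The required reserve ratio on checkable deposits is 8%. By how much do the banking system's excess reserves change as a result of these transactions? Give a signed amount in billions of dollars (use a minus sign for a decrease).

+$205.66 billion

OMO purchase (from banks) $46 billion: reserves +$46B, deposits 0.
Discount-window repayment $11 billion: reserves −$11B, deposits 0.
Asset purchase (from non-banks) $75.5 billion: reserves +$75.5B, deposits +$75.5B.
Currency deposit $58 billion: reserves +$58B, deposits +$58B.
Government spending $52 billion: reserves +$52B, deposits +$52B.
Totals: Δreserves = +$220.5B, Δdeposits = +$185.5B.
Δrequired reserves = 8% × +$185.5B = +$14.84B.
Δexcess reserves = Δreserves − Δrequired = +$220.5B − (+$14.84B) = +$205.66 billion.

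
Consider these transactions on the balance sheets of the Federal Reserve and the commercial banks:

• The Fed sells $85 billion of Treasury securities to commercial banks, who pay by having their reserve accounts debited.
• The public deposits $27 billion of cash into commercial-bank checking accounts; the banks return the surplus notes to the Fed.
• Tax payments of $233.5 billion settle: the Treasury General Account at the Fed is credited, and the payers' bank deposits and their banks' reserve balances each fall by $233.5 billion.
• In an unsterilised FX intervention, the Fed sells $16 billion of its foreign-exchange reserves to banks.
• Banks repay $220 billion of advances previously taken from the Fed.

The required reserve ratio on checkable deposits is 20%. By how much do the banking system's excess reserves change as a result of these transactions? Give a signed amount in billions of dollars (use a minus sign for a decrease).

OMO sale (to banks) $85 billion: reserves −$85B, deposits 0.
Currency deposit $27 billion: reserves +$27B, deposits +$27B.
Government account inflow $233.5 billion: reserves −$233.5B, deposits −$233.5B.
FX sale $16 billion: reserves −$16B, deposits 0.
Discount-window repayment $220 billion: reserves −$220B, deposits 0.
Totals: Δreserves = −$527.5B, Δdeposits = −$206.5B.
Δrequired reserves = 20% × −$206.5B = −$41.3B.
Δexcess reserves = Δreserves − Δrequired = −$527.5B − (−$41.3B) = -$486.2 billion.

-$486.2 billion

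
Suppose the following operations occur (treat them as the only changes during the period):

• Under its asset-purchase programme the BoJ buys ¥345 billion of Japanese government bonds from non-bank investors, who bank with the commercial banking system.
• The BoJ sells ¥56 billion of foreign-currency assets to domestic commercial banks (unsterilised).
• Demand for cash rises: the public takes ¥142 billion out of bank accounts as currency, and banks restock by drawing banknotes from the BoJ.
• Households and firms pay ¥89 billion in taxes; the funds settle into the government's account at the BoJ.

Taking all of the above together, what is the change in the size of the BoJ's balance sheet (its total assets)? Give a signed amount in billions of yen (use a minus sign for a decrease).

+¥289 billion

Asset purchase (from non-banks) ¥345 billion: a BoJ asset is acquired → +¥345B.
FX sale ¥56 billion: a BoJ asset is shed → −¥56B.
Currency withdrawal ¥142 billion: only the composition of liabilities changes → 0.
Government account inflow ¥89 billion: only the composition of liabilities changes → 0.
Net: 345 − 56 + 0 + 0 = +¥289 billion.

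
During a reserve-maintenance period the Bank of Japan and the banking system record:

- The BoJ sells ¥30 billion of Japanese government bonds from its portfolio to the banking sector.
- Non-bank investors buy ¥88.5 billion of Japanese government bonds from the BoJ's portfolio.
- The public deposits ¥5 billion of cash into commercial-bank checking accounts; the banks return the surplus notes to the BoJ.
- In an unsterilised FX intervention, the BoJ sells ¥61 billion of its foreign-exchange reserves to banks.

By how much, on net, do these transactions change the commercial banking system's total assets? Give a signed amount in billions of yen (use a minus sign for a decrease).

OMO sale (to banks) ¥30 billion: just an asset swap on bank balance sheets → 0.
Asset sale (to non-banks) ¥88.5 billion: bank balance sheets shrink → −¥88.5B.
Currency deposit ¥5 billion: bank balance sheets expand → +¥5B.
FX sale ¥61 billion: just an asset swap on bank balance sheets → 0.
Net: 0 − 88.5 + 5 + 0 = -¥83.5 billion.

-¥83.5 billion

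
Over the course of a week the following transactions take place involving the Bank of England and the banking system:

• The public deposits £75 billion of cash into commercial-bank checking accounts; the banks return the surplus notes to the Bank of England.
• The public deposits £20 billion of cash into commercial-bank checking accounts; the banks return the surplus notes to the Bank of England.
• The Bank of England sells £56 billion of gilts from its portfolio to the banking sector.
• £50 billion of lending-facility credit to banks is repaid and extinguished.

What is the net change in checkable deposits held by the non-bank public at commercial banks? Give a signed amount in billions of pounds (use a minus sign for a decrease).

+£95 billion

Currency deposit £75 billion: non-bank counterparties' bank balances rise → +£75B.
Currency deposit £20 billion: non-bank counterparties' bank balances rise → +£20B.
OMO sale (to banks) £56 billion: the counterparty is a bank, so public deposits are unchanged → 0.
Discount-window repayment £50 billion: the counterparty is a bank, so public deposits are unchanged → 0.
Net: 75 + 20 + 0 + 0 = +£95 billion.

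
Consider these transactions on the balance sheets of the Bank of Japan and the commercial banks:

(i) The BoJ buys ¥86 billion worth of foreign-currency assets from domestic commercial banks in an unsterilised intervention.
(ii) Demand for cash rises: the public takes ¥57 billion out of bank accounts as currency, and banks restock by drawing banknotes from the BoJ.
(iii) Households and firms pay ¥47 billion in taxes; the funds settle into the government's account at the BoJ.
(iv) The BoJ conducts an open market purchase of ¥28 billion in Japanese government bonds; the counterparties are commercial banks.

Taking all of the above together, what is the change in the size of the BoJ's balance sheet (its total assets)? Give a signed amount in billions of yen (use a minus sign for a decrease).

BoJ balance sheet:
  Assets:      Securities +¥28B, Foreign assets +¥86B
  Liabilities: Bank reserves +¥10B, Currency in circulation +¥57B, Government deposits +¥47B
Commercial banking system:
  Assets:      Reserves at CB +¥10B, Securities −¥28B, Foreign assets −¥86B
  Liabilities: Checkable deposits −¥104B
Change in total BoJ assets = +¥114 billion.

+¥114 billion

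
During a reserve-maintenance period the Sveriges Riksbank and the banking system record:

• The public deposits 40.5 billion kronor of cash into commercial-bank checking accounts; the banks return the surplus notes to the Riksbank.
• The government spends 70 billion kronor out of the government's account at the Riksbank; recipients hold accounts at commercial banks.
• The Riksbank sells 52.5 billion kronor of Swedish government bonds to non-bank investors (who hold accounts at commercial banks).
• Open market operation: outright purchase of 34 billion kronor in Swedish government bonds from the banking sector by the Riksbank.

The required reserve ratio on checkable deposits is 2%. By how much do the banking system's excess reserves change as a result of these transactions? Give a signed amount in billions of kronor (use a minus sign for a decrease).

+90.84 billion

Currency deposit 40.5 billion kronor: reserves +40.5B, deposits +40.5B.
Government spending 70 billion kronor: reserves +70B, deposits +70B.
Asset sale (to non-banks) 52.5 billion kronor: reserves −52.5B, deposits −52.5B.
OMO purchase (from banks) 34 billion kronor: reserves +34B, deposits 0.
Totals: Δreserves = +92B, Δdeposits = +58B.
Δrequired reserves = 2% × +58B = +1.16B.
Δexcess reserves = Δreserves − Δrequired = +92B − (+1.16B) = +90.84 billion.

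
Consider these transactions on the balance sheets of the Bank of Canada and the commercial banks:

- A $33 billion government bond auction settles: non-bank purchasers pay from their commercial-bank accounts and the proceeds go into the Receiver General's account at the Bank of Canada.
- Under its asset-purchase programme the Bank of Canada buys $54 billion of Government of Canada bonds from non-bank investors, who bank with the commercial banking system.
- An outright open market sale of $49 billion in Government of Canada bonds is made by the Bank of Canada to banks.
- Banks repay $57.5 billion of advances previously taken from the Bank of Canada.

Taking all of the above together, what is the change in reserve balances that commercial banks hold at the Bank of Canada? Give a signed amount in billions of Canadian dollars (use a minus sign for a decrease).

Bank of Canada balance sheet:
  Assets:      Securities +$5B, Loans to banks −$57.5B
  Liabilities: Bank reserves −$85.5B, Government deposits +$33B
Commercial banking system:
  Assets:      Reserves at CB −$85.5B, Securities +$49B
  Liabilities: Checkable deposits +$21B, Borrowings from CB −$57.5B
So the change in reserve balances that commercial banks hold at the Bank of Canada is -$85.5 billion.

-$85.5 billion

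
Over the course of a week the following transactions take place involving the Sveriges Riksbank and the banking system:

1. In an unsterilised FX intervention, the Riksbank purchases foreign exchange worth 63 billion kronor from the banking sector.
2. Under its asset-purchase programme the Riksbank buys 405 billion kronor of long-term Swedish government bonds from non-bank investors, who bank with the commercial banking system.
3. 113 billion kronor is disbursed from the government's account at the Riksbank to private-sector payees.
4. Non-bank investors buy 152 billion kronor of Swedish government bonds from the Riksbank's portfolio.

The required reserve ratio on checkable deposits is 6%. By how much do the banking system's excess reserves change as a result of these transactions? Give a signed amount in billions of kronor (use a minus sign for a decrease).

+407.04 billion

FX purchase 63 billion kronor: reserves +63B, deposits 0.
Asset purchase (from non-banks) 405 billion kronor: reserves +405B, deposits +405B.
Government spending 113 billion kronor: reserves +113B, deposits +113B.
Asset sale (to non-banks) 152 billion kronor: reserves −152B, deposits −152B.
Totals: Δreserves = +429B, Δdeposits = +366B.
Δrequired reserves = 6% × +366B = +21.96B.
Δexcess reserves = Δreserves − Δrequired = +429B − (+21.96B) = +407.04 billion.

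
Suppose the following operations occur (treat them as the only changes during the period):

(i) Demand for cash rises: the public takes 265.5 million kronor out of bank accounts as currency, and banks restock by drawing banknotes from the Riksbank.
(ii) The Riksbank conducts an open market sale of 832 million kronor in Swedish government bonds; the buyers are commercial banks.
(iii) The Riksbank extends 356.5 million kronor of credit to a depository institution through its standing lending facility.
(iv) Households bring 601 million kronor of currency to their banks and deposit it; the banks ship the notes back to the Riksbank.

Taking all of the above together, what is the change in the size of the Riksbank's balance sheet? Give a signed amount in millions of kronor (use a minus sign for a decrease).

Currency withdrawal 265.5 million kronor: only the composition of liabilities changes → 0.
OMO sale (to banks) 832 million kronor: a Riksbank asset is shed → −832M.
Discount-window loan 356.5 million kronor: a Riksbank asset is acquired → +356.5M.
Currency deposit 601 million kronor: only the composition of liabilities changes → 0.
Net: 0 − 832 + 356.5 + 0 = -475.5 million.

-475.5 million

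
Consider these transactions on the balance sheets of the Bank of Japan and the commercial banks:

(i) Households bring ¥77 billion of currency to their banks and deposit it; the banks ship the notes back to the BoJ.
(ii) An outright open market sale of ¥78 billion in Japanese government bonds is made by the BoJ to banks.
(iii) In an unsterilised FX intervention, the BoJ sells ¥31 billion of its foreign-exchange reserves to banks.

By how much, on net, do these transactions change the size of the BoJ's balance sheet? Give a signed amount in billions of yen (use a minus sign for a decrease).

-¥109 billion

BoJ balance sheet:
  Assets:      Securities −¥78B, Foreign assets −¥31B
  Liabilities: Bank reserves −¥32B, Currency in circulation −¥77B
Commercial banking system:
  Assets:      Reserves at CB −¥32B, Securities +¥78B, Foreign assets +¥31B
  Liabilities: Checkable deposits +¥77B
Change in total BoJ assets = -¥109 billion.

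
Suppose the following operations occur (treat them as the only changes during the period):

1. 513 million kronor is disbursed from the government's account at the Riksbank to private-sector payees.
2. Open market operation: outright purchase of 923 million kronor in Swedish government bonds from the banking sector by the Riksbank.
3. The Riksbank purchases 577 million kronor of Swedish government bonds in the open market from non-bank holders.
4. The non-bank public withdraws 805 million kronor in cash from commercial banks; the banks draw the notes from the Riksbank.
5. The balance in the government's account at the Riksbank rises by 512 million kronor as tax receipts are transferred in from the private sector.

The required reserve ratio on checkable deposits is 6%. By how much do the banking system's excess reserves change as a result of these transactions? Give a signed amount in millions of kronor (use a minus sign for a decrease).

+709.62 million

Government spending 513 million kronor: reserves +513M, deposits +513M.
OMO purchase (from banks) 923 million kronor: reserves +923M, deposits 0.
Asset purchase (from non-banks) 577 million kronor: reserves +577M, deposits +577M.
Currency withdrawal 805 million kronor: reserves −805M, deposits −805M.
Government account inflow 512 million kronor: reserves −512M, deposits −512M.
Totals: Δreserves = +696M, Δdeposits = −227M.
Δrequired reserves = 6% × −227M = −13.62M.
Δexcess reserves = Δreserves − Δrequired = +696M − (−13.62M) = +709.62 million.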